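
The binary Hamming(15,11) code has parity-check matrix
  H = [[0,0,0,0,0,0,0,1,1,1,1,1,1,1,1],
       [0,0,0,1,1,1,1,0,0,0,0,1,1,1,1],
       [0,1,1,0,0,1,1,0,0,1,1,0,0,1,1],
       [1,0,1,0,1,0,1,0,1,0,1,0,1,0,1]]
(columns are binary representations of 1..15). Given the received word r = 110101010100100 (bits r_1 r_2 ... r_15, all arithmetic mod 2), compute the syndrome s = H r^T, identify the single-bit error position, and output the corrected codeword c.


s = (1, 1, 1, 0)^T, error position = 14, corrected codeword c = 110101010100110

Compute s = H r^T mod 2 one row at a time:
  s_1 = 1 + 0 + 1 + 0 + 0 + 1 + 0 + 0 = 3 ≡ 1 (mod 2).
  s_2 = 1 + 0 + 1 + 0 + 0 + 1 + 0 + 0 = 3 ≡ 1 (mod 2).
  s_3 = 1 + 0 + 1 + 0 + 1 + 0 + 0 + 0 = 3 ≡ 1 (mod 2).
  s_4 = 1 + 0 + 0 + 0 + 0 + 0 + 1 + 0 = 2 ≡ 0 (mod 2).
s = (1, 1, 1, 0)^T — this equals column 14 of H (binary 1110), so error is at position 14.
Correct: flip bit 14 of r = 110101010100100 to get c = 110101010100110.


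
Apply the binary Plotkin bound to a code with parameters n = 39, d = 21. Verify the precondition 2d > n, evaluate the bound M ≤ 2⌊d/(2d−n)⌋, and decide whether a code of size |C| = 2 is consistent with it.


Plotkin bound M ≤ 14; given |C| = 2 ≤ bound (satisfied).

Check applicability: 2d = 42, n = 39.
2d − n = 3 > 0, so Plotkin applies.
Compute d/(2d−n) = 21/3 ≈ 7.0000.
⌊d/(2d−n)⌋ = 7.
Plotkin bound: M ≤ 2·7 = 14.
Given |C| = 2, check: satisfied.
This |C| is below the Plotkin bound.


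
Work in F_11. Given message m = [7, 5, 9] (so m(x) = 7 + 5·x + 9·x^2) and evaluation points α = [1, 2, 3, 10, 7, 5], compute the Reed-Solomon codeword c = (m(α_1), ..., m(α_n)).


c = [10, 9, 4, 0, 10, 4]

Message polynomial: m(x) = 7 + 5·x + 9·x^2 (mod 11).
For each evaluation point α_i, compute m(α_i) mod 11:
  α_1 = 1: Horner steps 9 → 3 → 10, so m(1) = 10.
  α_2 = 2: Horner steps 9 → 1 → 9, so m(2) = 9.
  α_3 = 3: Horner steps 9 → 10 → 4, so m(3) = 4.
  α_4 = 10: Horner steps 9 → 7 → 0, so m(10) = 0.
  α_5 = 7: Horner steps 9 → 2 → 10, so m(7) = 10.
  α_6 = 5: Horner steps 9 → 6 → 4, so m(5) = 4.
Codeword c = [10, 9, 4, 0, 10, 4] ∈ F_11^6.


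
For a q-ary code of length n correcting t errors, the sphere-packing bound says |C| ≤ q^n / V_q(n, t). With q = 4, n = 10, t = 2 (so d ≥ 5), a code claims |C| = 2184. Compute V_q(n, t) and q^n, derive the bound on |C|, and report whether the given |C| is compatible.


V_q(n, t) = 436, q^n = 1048576, Hamming bound = 2404, |C| = 2184 ≤ bound (satisfied).

Step 1: Compute V_q(n, t) = Σ_{j=0}^2 C(n, j) (q−1)^j.
  j = 0: C(10,0)·(3)^0 = 1·1 = 1.
  j = 1: C(10,1)·(3)^1 = 10·3 = 30.
  j = 2: C(10,2)·(3)^2 = 45·9 = 405.
  V_q(n, t) = 1 + 30 + 405 = 436.
Step 2: q^n = 4^10 = 1048576.
Step 3: Hamming bound ⌊q^n / V_q(n,t)⌋ = ⌊1048576/436⌋ = 2404.
Step 4: Compare |C| = 2184 to 2404: satisfied.
The claimed |C| lies below the Hamming bound.


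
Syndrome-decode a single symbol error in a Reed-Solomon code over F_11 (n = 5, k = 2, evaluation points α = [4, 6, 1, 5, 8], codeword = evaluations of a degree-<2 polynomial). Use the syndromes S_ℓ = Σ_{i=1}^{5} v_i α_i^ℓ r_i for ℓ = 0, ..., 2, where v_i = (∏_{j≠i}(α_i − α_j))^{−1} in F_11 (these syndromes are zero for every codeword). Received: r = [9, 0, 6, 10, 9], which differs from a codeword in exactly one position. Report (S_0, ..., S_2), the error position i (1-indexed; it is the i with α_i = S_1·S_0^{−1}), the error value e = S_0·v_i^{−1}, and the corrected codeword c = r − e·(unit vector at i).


S = (6, 4, 10), error at position 5, error magnitude e = 7, c = [9, 0, 6, 10, 2].

Step 1: column multipliers v_i = (∏_{j≠i}(α_i − α_j))^{−1} mod 11.
  i = 1 (α = 4): (4−6)(4−1)(4−5)(4−8) = (−2)·3·(−1)·(−4) = −24 ≡ 9, so v_1 = 9^{−1} = 5 (mod 11).
  i = 2 (α = 6): (6−4)(6−1)(6−5)(6−8) = 2·5·1·(−2) = −20 ≡ 2, so v_2 = 2^{−1} = 6 (mod 11).
  i = 3 (α = 1): (1−4)(1−6)(1−5)(1−8) = (−3)·(−5)·(−4)·(−7) = 420 ≡ 2, so v_3 = 2^{−1} = 6 (mod 11).
  i = 4 (α = 5): (5−4)(5−6)(5−1)(5−8) = 1·(−1)·4·(−3) = 12 ≡ 1, so v_4 = 1^{−1} = 1 (mod 11).
  i = 5 (α = 8): (8−4)(8−6)(8−1)(8−5) = 4·2·7·3 = 168 ≡ 3, so v_5 = 3^{−1} = 4 (mod 11).
  v = [5, 6, 6, 1, 4].
Step 2: syndromes of r = [9, 0, 6, 10, 9] (all sums mod 11).
  S_0 = Σ v_i r_i = 5·9 + 6·0 + 6·6 + 1·10 + 4·9 = 127 ≡ 6.
  S_1 = Σ v_i α_i r_i = 5·4·9 + 6·6·0 + 6·1·6 + 1·5·10 + 4·8·9 = 554 ≡ 4.
  α_i^2 mod 11 = [5, 3, 1, 3, 9].
  S_2 = Σ v_i α_i^2 r_i = 5·5·9 + 6·3·0 + 6·1·6 + 1·3·10 + 4·9·9 = 615 ≡ 10.
  S = (6, 4, 10) ≠ 0, so r is not a codeword (an error is present).
Step 3: locate the error. For a single error e at position i, S_ℓ = v_i·e·α_i^ℓ, so α_err = S_1/S_0.
  S_0^{−1} = 6^{−1} = 2 (mod 11), so α_err = 4·2 = 8 ≡ 8 = α_5. Error position i = 5.
  Consistency check: S_2/S_1 = 10·3 = 30 ≡ 8 = α_err ✓ (single-error assumption holds).
Step 4: error magnitude e = S_0/v_5 = S_0·∏_{j≠5}(α_5 − α_j) = 6·3 = 18 ≡ 7 (mod 11).
Step 5: correct position 5: c_5 = r_5 − e = 9 − 7 ≡ 2 (mod 11). Hence c = [9, 0, 6, 10, 2].
  Check: interpolating c through the α_i gives m(x) = 5 + 1·x (degree < 2) with m(α_i) = c_i for every i, so c is indeed a codeword.


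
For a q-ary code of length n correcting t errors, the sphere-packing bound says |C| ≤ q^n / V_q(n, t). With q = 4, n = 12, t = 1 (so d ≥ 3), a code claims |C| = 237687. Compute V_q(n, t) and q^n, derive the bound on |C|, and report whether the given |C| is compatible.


V_q(n, t) = 37, q^n = 16777216, Hamming bound = 453438, |C| = 237687 ≤ bound (satisfied).

Step 1: Compute V_q(n, t) = Σ_{j=0}^1 C(n, j) (q−1)^j.
  j = 0: C(12,0)·(3)^0 = 1·1 = 1.
  j = 1: C(12,1)·(3)^1 = 12·3 = 36.
  V_q(n, t) = 1 + 36 = 37.
Step 2: q^n = 4^12 = 16777216.
Step 3: Hamming bound ⌊q^n / V_q(n,t)⌋ = ⌊16777216/37⌋ = 453438.
Step 4: Compare |C| = 237687 to 453438: satisfied.
The claimed |C| lies below the Hamming bound.


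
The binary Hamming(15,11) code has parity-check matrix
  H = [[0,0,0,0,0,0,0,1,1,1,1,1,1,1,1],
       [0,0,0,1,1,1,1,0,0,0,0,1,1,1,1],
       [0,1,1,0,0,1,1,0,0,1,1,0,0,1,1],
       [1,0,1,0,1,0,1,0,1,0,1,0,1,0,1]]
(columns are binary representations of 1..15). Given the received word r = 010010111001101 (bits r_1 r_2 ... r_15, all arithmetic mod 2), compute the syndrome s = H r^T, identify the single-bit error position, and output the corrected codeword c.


s = (1, 1, 1, 1)^T, error position = 15, corrected codeword c = 010010111001100

Compute s = H r^T mod 2 one row at a time:
  s_1 = 1 + 1 + 0 + 0 + 1 + 1 + 0 + 1 = 5 ≡ 1 (mod 2).
  s_2 = 0 + 1 + 0 + 1 + 1 + 1 + 0 + 1 = 5 ≡ 1 (mod 2).
  s_3 = 1 + 0 + 0 + 1 + 0 + 0 + 0 + 1 = 3 ≡ 1 (mod 2).
  s_4 = 0 + 0 + 1 + 1 + 1 + 0 + 1 + 1 = 5 ≡ 1 (mod 2).
s = (1, 1, 1, 1)^T — this equals column 15 of H (binary 1111), so error is at position 15.
Correct: flip bit 15 of r = 010010111001101 to get c = 010010111001100.


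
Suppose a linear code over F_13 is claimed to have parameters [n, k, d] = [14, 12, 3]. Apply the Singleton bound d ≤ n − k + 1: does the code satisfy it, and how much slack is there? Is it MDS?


Singleton RHS = n − k + 1 = 3, slack = 0, bound satisfied, MDS.

Singleton bound: d ≤ n − k + 1.
Here n = 14, k = 12, so n − k + 1 = 3.
Given d = 3, check d ≤ 3: YES.
Slack = (n − k + 1) − d = 0.
The code is MDS (slack = 0).
Description: the claimed parameters are [14, 12, 3]_13; such a code would be MDS (meets Singleton bound).


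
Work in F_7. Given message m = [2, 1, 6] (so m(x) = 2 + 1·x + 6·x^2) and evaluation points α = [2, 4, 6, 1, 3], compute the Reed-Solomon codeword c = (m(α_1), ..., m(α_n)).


c = [0, 4, 0, 2, 3]

Message polynomial: m(x) = 2 + 1·x + 6·x^2 (mod 7).
For each evaluation point α_i, compute m(α_i) mod 7:
  α_1 = 2: Horner steps 6 → 6 → 0, so m(2) = 0.
  α_2 = 4: Horner steps 6 → 4 → 4, so m(4) = 4.
  α_3 = 6: Horner steps 6 → 2 → 0, so m(6) = 0.
  α_4 = 1: Horner steps 6 → 0 → 2, so m(1) = 2.
  α_5 = 3: Horner steps 6 → 5 → 3, so m(3) = 3.
Codeword c = [0, 4, 0, 2, 3] ∈ F_7^5.


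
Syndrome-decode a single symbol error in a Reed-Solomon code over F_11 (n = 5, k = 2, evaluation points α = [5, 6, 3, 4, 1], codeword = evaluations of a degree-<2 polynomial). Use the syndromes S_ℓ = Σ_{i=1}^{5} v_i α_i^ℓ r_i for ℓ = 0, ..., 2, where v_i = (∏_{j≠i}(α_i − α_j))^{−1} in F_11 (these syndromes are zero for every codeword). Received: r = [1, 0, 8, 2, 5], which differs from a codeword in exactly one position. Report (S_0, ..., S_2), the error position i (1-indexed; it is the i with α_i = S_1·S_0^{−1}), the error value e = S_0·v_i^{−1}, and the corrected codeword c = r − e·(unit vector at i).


S = (6, 7, 10), error at position 3, error magnitude e = 5, c = [1, 0, 3, 2, 5].

Step 1: column multipliers v_i = (∏_{j≠i}(α_i − α_j))^{−1} mod 11.
  i = 1 (α = 5): (5−6)(5−3)(5−4)(5−1) = (−1)·2·1·4 = −8 ≡ 3, so v_1 = 3^{−1} = 4 (mod 11).
  i = 2 (α = 6): (6−5)(6−3)(6−4)(6−1) = 1·3·2·5 = 30 ≡ 8, so v_2 = 8^{−1} = 7 (mod 11).
  i = 3 (α = 3): (3−5)(3−6)(3−4)(3−1) = (−2)·(−3)·(−1)·2 = −12 ≡ 10, so v_3 = 10^{−1} = 10 (mod 11).
  i = 4 (α = 4): (4−5)(4−6)(4−3)(4−1) = (−1)·(−2)·1·3 = 6 ≡ 6, so v_4 = 6^{−1} = 2 (mod 11).
  i = 5 (α = 1): (1−5)(1−6)(1−3)(1−4) = (−4)·(−5)·(−2)·(−3) = 120 ≡ 10, so v_5 = 10^{−1} = 10 (mod 11).
  v = [4, 7, 10, 2, 10].
Step 2: syndromes of r = [1, 0, 8, 2, 5] (all sums mod 11).
  S_0 = Σ v_i r_i = 4·1 + 7·0 + 10·8 + 2·2 + 10·5 = 138 ≡ 6.
  S_1 = Σ v_i α_i r_i = 4·5·1 + 7·6·0 + 10·3·8 + 2·4·2 + 10·1·5 = 326 ≡ 7.
  α_i^2 mod 11 = [3, 3, 9, 5, 1].
  S_2 = Σ v_i α_i^2 r_i = 4·3·1 + 7·3·0 + 10·9·8 + 2·5·2 + 10·1·5 = 802 ≡ 10.
  S = (6, 7, 10) ≠ 0, so r is not a codeword (an error is present).
Step 3: locate the error. For a single error e at position i, S_ℓ = v_i·e·α_i^ℓ, so α_err = S_1/S_0.
  S_0^{−1} = 6^{−1} = 2 (mod 11), so α_err = 7·2 = 14 ≡ 3 = α_3. Error position i = 3.
  Consistency check: S_2/S_1 = 10·8 = 80 ≡ 3 = α_err ✓ (single-error assumption holds).
Step 4: error magnitude e = S_0/v_3 = S_0·∏_{j≠3}(α_3 − α_j) = 6·10 = 60 ≡ 5 (mod 11).
Step 5: correct position 3: c_3 = r_3 − e = 8 − 5 ≡ 3 (mod 11). Hence c = [1, 0, 3, 2, 5].
  Check: interpolating c through the α_i gives m(x) = 6 + 10·x (degree < 2) with m(α_i) = c_i for every i, so c is indeed a codeword.


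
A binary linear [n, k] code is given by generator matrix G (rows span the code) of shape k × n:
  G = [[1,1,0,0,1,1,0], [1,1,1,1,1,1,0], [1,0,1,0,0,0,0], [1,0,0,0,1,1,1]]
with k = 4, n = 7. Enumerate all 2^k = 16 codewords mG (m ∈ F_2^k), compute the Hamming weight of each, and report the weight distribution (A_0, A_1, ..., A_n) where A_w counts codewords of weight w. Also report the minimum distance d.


Weight distribution: A_0 = 1, A_2 = 4, A_4 = 9, A_6 = 2. Minimum distance d = 2.

Enumerate all 2^4 = 16 messages m ∈ F_2^4.
For each, compute codeword c = mG in F_2^7, then tally its weight.
  m = 0000 → c = 0000000, weight = 0.
  m = 1000 → c = 1100110, weight = 4.
  m = 0100 → c = 1111110, weight = 6.
  m = 1100 → c = 0011000, weight = 2.
  m = 0010 → c = 1010000, weight = 2.
  m = 1010 → c = 0110110, weight = 4.
  m = 0110 → c = 0101110, weight = 4.
  m = 1110 → c = 1001000, weight = 2.
  m = 0001 → c = 1000111, weight = 4.
  m = 1001 → c = 0100001, weight = 2.
  m = 0101 → c = 0111001, weight = 4.
  m = 1101 → c = 1011111, weight = 6.
  m = 0011 → c = 0010111, weight = 4.
  m = 1011 → c = 1110001, weight = 4.
  m = 0111 → c = 1101001, weight = 4.
  m = 1111 → c = 0001111, weight = 4.
Tally weights:
  weight 0: 1 codewords.
  weight 2: 4 codewords.
  weight 4: 9 codewords.
  weight 6: 2 codewords.
Minimum distance d = smallest w > 0 with A_w > 0 = 2.
Sanity: Σ A_w = 16 = 2^4 = 16 ✓.


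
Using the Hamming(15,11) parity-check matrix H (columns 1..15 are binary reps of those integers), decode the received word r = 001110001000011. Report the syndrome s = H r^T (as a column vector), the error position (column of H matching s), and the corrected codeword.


s = (1, 0, 1, 0)^T, error position = 10, corrected codeword c = 001110001100011

Compute s = H r^T mod 2 one row at a time:
  s_1 = 0 + 1 + 0 + 0 + 0 + 0 + 1 + 1 = 3 ≡ 1 (mod 2).
  s_2 = 1 + 1 + 0 + 0 + 0 + 0 + 1 + 1 = 4 ≡ 0 (mod 2).
  s_3 = 0 + 1 + 0 + 0 + 0 + 0 + 1 + 1 = 3 ≡ 1 (mod 2).
  s_4 = 0 + 1 + 1 + 0 + 1 + 0 + 0 + 1 = 4 ≡ 0 (mod 2).
s = (1, 0, 1, 0)^T — this equals column 10 of H (binary 1010), so error is at position 10.
Correct: flip bit 10 of r = 001110001000011 to get c = 001110001100011.


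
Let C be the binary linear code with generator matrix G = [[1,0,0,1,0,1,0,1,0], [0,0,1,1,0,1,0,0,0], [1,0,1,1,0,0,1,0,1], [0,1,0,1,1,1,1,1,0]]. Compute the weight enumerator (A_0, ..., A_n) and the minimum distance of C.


Weight distribution: A_0 = 1, A_3 = 2, A_4 = 5, A_5 = 4, A_6 = 2, A_7 = 2. Minimum distance d = 3.

Enumerate all 2^4 = 16 messages m ∈ F_2^4.
For each, compute codeword c = mG in F_2^9, then tally its weight.
  m = 0000 → c = 000000000, weight = 0.
  m = 1000 → c = 100101010, weight = 4.
  m = 0100 → c = 001101000, weight = 3.
  m = 1100 → c = 101000010, weight = 3.
  m = 0010 → c = 101100101, weight = 5.
  m = 1010 → c = 001001111, weight = 5.
  m = 0110 → c = 100001101, weight = 4.
  m = 1110 → c = 000100111, weight = 4.
  m = 0001 → c = 010111110, weight = 6.
  m = 1001 → c = 110010100, weight = 4.
  m = 0101 → c = 011010110, weight = 5.
  m = 1101 → c = 111111100, weight = 7.
  m = 0011 → c = 111011011, weight = 7.
  m = 1011 → c = 011110001, weight = 5.
  m = 0111 → c = 110110011, weight = 6.
  m = 1111 → c = 010011001, weight = 4.
Tally weights:
  weight 0: 1 codewords.
  weight 3: 2 codewords.
  weight 4: 5 codewords.
  weight 5: 4 codewords.
  weight 6: 2 codewords.
  weight 7: 2 codewords.
Minimum distance d = smallest w > 0 with A_w > 0 = 3.
Sanity: Σ A_w = 16 = 2^4 = 16 ✓.


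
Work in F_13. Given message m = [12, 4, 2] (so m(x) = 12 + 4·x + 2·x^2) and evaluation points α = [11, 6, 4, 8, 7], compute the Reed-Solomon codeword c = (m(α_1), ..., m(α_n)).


c = [12, 4, 8, 3, 8]

Message polynomial: m(x) = 12 + 4·x + 2·x^2 (mod 13).
For each evaluation point α_i, compute m(α_i) mod 13:
  α_1 = 11: Horner steps 2 → 0 → 12, so m(11) = 12.
  α_2 = 6: Horner steps 2 → 3 → 4, so m(6) = 4.
  α_3 = 4: Horner steps 2 → 12 → 8, so m(4) = 8.
  α_4 = 8: Horner steps 2 → 7 → 3, so m(8) = 3.
  α_5 = 7: Horner steps 2 → 5 → 8, so m(7) = 8.
Codeword c = [12, 4, 8, 3, 8] ∈ F_13^5.


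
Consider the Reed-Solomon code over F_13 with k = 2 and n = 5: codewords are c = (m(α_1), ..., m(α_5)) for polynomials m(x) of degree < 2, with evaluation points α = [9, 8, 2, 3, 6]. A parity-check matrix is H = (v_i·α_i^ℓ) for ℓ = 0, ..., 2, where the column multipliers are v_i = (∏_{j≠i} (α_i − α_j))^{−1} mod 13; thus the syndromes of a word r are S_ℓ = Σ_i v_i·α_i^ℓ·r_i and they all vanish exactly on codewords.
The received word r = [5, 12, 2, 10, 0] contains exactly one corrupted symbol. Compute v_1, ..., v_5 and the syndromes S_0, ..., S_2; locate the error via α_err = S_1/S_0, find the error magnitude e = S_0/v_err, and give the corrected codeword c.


S = (2, 6, 5), error at position 4, error magnitude e = 2, c = [5, 12, 2, 8, 0].

Step 1: column multipliers v_i = (∏_{j≠i}(α_i − α_j))^{−1} mod 13.
  i = 1 (α = 9): (9−8)(9−2)(9−3)(9−6) = 1·7·6·3 = 126 ≡ 9, so v_1 = 9^{−1} = 3 (mod 13).
  i = 2 (α = 8): (8−9)(8−2)(8−3)(8−6) = (−1)·6·5·2 = −60 ≡ 5, so v_2 = 5^{−1} = 8 (mod 13).
  i = 3 (α = 2): (2−9)(2−8)(2−3)(2−6) = (−7)·(−6)·(−1)·(−4) = 168 ≡ 12, so v_3 = 12^{−1} = 12 (mod 13).
  i = 4 (α = 3): (3−9)(3−8)(3−2)(3−6) = (−6)·(−5)·1·(−3) = −90 ≡ 1, so v_4 = 1^{−1} = 1 (mod 13).
  i = 5 (α = 6): (6−9)(6−8)(6−2)(6−3) = (−3)·(−2)·4·3 = 72 ≡ 7, so v_5 = 7^{−1} = 2 (mod 13).
  v = [3, 8, 12, 1, 2].
Step 2: syndromes of r = [5, 12, 2, 10, 0] (all sums mod 13).
  S_0 = Σ v_i r_i = 3·5 + 8·12 + 12·2 + 1·10 + 2·0 = 145 ≡ 2.
  S_1 = Σ v_i α_i r_i = 3·9·5 + 8·8·12 + 12·2·2 + 1·3·10 + 2·6·0 = 981 ≡ 6.
  α_i^2 mod 13 = [3, 12, 4, 9, 10].
  S_2 = Σ v_i α_i^2 r_i = 3·3·5 + 8·12·12 + 12·4·2 + 1·9·10 + 2·10·0 = 1383 ≡ 5.
  S = (2, 6, 5) ≠ 0, so r is not a codeword (an error is present).
Step 3: locate the error. For a single error e at position i, S_ℓ = v_i·e·α_i^ℓ, so α_err = S_1/S_0.
  S_0^{−1} = 2^{−1} = 7 (mod 13), so α_err = 6·7 = 42 ≡ 3 = α_4. Error position i = 4.
  Consistency check: S_2/S_1 = 5·11 = 55 ≡ 3 = α_err ✓ (single-error assumption holds).
Step 4: error magnitude e = S_0/v_4 = S_0·∏_{j≠4}(α_4 − α_j) = 2·1 = 2 ≡ 2 (mod 13).
Step 5: correct position 4: c_4 = r_4 − e = 10 − 2 ≡ 8 (mod 13). Hence c = [5, 12, 2, 8, 0].
  Check: interpolating c through the α_i gives m(x) = 3 + 6·x (degree < 2) with m(α_i) = c_i for every i, so c is indeed a codeword.


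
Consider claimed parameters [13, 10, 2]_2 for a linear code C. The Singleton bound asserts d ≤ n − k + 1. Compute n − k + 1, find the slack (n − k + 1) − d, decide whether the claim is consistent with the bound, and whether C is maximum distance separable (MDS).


Singleton RHS = n − k + 1 = 4, slack = 2, bound satisfied, not MDS.

Singleton bound: d ≤ n − k + 1.
Here n = 13, k = 10, so n − k + 1 = 4.
Given d = 2, check d ≤ 4: YES.
Slack = (n − k + 1) − d = 2.
The code is NOT MDS (slack = 2 > 0).
Description: the claimed parameters are [13, 10, 2]_2; such a code would be non-MDS.


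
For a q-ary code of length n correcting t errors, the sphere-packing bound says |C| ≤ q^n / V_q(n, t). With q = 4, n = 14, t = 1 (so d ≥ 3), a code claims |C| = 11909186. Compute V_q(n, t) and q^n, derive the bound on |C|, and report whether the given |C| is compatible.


V_q(n, t) = 43, q^n = 268435456, Hamming bound = 6242685, |C| = 11909186 > bound (violated).

Step 1: Compute V_q(n, t) = Σ_{j=0}^1 C(n, j) (q−1)^j.
  j = 0: C(14,0)·(3)^0 = 1·1 = 1.
  j = 1: C(14,1)·(3)^1 = 14·3 = 42.
  V_q(n, t) = 1 + 42 = 43.
Step 2: q^n = 4^14 = 268435456.
Step 3: Hamming bound ⌊q^n / V_q(n,t)⌋ = ⌊268435456/43⌋ = 6242685.
Step 4: Compare |C| = 11909186 to 6242685: violated.
The claimed |C| lies above the Hamming bound, so no 4-ary code of length 14 with d ≥ 3 can have 11909186 codewords.


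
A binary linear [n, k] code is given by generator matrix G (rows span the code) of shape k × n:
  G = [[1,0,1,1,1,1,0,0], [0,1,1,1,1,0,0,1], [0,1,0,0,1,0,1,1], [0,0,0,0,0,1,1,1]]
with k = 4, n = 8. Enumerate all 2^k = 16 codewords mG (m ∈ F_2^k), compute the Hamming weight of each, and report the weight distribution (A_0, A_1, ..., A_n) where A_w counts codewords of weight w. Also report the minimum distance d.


Weight distribution: A_0 = 1, A_3 = 5, A_4 = 5, A_5 = 2, A_6 = 2, A_7 = 1. Minimum distance d = 3.

Enumerate all 2^4 = 16 messages m ∈ F_2^4.
For each, compute codeword c = mG in F_2^8, then tally its weight.
  m = 0000 → c = 00000000, weight = 0.
  m = 1000 → c = 10111100, weight = 5.
  m = 0100 → c = 01111001, weight = 5.
  m = 1100 → c = 11000101, weight = 4.
  m = 0010 → c = 01001011, weight = 4.
  m = 1010 → c = 11110111, weight = 7.
  m = 0110 → c = 00110010, weight = 3.
  m = 1110 → c = 10001110, weight = 4.
  m = 0001 → c = 00000111, weight = 3.
  m = 1001 → c = 10111011, weight = 6.
  m = 0101 → c = 01111110, weight = 6.
  m = 1101 → c = 11000010, weight = 3.
  m = 0011 → c = 01001100, weight = 3.
  m = 1011 → c = 11110000, weight = 4.
  m = 0111 → c = 00110101, weight = 4.
  m = 1111 → c = 10001001, weight = 3.
Tally weights:
  weight 0: 1 codewords.
  weight 3: 5 codewords.
  weight 4: 5 codewords.
  weight 5: 2 codewords.
  weight 6: 2 codewords.
  weight 7: 1 codewords.
Minimum distance d = smallest w > 0 with A_w > 0 = 3.
Sanity: Σ A_w = 16 = 2^4 = 16 ✓.


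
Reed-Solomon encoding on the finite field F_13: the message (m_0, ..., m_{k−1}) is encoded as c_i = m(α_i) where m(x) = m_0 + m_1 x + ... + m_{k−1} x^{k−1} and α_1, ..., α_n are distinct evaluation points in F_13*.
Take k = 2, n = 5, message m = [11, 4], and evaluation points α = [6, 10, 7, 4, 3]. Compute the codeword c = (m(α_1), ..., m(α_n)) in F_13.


c = [9, 12, 0, 1, 10]

Message polynomial: m(x) = 11 + 4·x (mod 13).
For each evaluation point α_i, compute m(α_i) mod 13:
  α_1 = 6: Horner steps 4 → 9, so m(6) = 9.
  α_2 = 10: Horner steps 4 → 12, so m(10) = 12.
  α_3 = 7: Horner steps 4 → 0, so m(7) = 0.
  α_4 = 4: Horner steps 4 → 1, so m(4) = 1.
  α_5 = 3: Horner steps 4 → 10, so m(3) = 10.
Codeword c = [9, 12, 0, 1, 10] ∈ F_13^5.


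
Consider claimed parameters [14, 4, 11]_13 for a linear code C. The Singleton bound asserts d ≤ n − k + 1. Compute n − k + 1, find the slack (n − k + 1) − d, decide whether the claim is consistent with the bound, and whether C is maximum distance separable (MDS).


Singleton RHS = n − k + 1 = 11, slack = 0, bound satisfied, MDS.

Singleton bound: d ≤ n − k + 1.
Here n = 14, k = 4, so n − k + 1 = 11.
Given d = 11, check d ≤ 11: YES.
Slack = (n − k + 1) − d = 0.
The code is MDS (slack = 0).
Description: the claimed parameters are [14, 4, 11]_13; such a code would be MDS (meets Singleton bound).


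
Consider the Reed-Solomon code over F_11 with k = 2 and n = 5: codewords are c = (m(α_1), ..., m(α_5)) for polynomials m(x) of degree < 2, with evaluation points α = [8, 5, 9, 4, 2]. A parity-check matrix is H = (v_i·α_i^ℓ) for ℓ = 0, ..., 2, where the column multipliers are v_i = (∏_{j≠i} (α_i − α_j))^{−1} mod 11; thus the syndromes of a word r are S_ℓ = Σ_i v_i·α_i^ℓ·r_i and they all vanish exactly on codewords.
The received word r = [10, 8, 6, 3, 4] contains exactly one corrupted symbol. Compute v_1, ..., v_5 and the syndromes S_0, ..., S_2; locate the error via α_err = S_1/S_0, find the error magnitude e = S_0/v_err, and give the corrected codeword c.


S = (4, 10, 3), error at position 1, error magnitude e = 9, c = [1, 8, 6, 3, 4].

Step 1: column multipliers v_i = (∏_{j≠i}(α_i − α_j))^{−1} mod 11.
  i = 1 (α = 8): (8−5)(8−9)(8−4)(8−2) = 3·(−1)·4·6 = −72 ≡ 5, so v_1 = 5^{−1} = 9 (mod 11).
  i = 2 (α = 5): (5−8)(5−9)(5−4)(5−2) = (−3)·(−4)·1·3 = 36 ≡ 3, so v_2 = 3^{−1} = 4 (mod 11).
  i = 3 (α = 9): (9−8)(9−5)(9−4)(9−2) = 1·4·5·7 = 140 ≡ 8, so v_3 = 8^{−1} = 7 (mod 11).
  i = 4 (α = 4): (4−8)(4−5)(4−9)(4−2) = (−4)·(−1)·(−5)·2 = −40 ≡ 4, so v_4 = 4^{−1} = 3 (mod 11).
  i = 5 (α = 2): (2−8)(2−5)(2−9)(2−4) = (−6)·(−3)·(−7)·(−2) = 252 ≡ 10, so v_5 = 10^{−1} = 10 (mod 11).
  v = [9, 4, 7, 3, 10].
Step 2: syndromes of r = [10, 8, 6, 3, 4] (all sums mod 11).
  S_0 = Σ v_i r_i = 9·10 + 4·8 + 7·6 + 3·3 + 10·4 = 213 ≡ 4.
  S_1 = Σ v_i α_i r_i = 9·8·10 + 4·5·8 + 7·9·6 + 3·4·3 + 10·2·4 = 1374 ≡ 10.
  α_i^2 mod 11 = [9, 3, 4, 5, 4].
  S_2 = Σ v_i α_i^2 r_i = 9·9·10 + 4·3·8 + 7·4·6 + 3·5·3 + 10·4·4 = 1279 ≡ 3.
  S = (4, 10, 3) ≠ 0, so r is not a codeword (an error is present).
Step 3: locate the error. For a single error e at position i, S_ℓ = v_i·e·α_i^ℓ, so α_err = S_1/S_0.
  S_0^{−1} = 4^{−1} = 3 (mod 11), so α_err = 10·3 = 30 ≡ 8 = α_1. Error position i = 1.
  Consistency check: S_2/S_1 = 3·10 = 30 ≡ 8 = α_err ✓ (single-error assumption holds).
Step 4: error magnitude e = S_0/v_1 = S_0·∏_{j≠1}(α_1 − α_j) = 4·5 = 20 ≡ 9 (mod 11).
Step 5: correct position 1: c_1 = r_1 − e = 10 − 9 ≡ 1 (mod 11). Hence c = [1, 8, 6, 3, 4].
  Check: interpolating c through the α_i gives m(x) = 5 + 5·x (degree < 2) with m(α_i) = c_i for every i, so c is indeed a codeword.


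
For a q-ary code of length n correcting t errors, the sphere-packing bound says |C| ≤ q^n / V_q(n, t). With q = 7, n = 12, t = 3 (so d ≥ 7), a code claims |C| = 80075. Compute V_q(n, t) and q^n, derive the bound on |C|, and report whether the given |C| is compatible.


V_q(n, t) = 49969, q^n = 13841287201, Hamming bound = 276997, |C| = 80075 ≤ bound (satisfied).

Step 1: Compute V_q(n, t) = Σ_{j=0}^3 C(n, j) (q−1)^j.
  j = 0: C(12,0)·(6)^0 = 1·1 = 1.
  j = 1: C(12,1)·(6)^1 = 12·6 = 72.
  j = 2: C(12,2)·(6)^2 = 66·36 = 2376.
  j = 3: C(12,3)·(6)^3 = 220·216 = 47520.
  V_q(n, t) = 1 + 72 + 2376 + 47520 = 49969.
Step 2: q^n = 7^12 = 13841287201.
Step 3: Hamming bound ⌊q^n / V_q(n,t)⌋ = ⌊13841287201/49969⌋ = 276997.
Step 4: Compare |C| = 80075 to 276997: satisfied.
The claimed |C| lies below the Hamming bound.


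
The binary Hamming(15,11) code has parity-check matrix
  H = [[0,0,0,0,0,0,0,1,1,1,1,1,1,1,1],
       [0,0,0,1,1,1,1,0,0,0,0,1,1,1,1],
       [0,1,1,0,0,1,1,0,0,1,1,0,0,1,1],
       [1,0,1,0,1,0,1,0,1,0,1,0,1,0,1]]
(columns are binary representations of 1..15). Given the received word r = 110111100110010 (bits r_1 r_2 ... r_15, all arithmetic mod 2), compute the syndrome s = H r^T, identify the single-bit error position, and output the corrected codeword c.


s = (1, 1, 0, 0)^T, error position = 12, corrected codeword c = 110111100111010

Compute s = H r^T mod 2 one row at a time:
  s_1 = 0 + 0 + 1 + 1 + 0 + 0 + 1 + 0 = 3 ≡ 1 (mod 2).
  s_2 = 1 + 1 + 1 + 1 + 0 + 0 + 1 + 0 = 5 ≡ 1 (mod 2).
  s_3 = 1 + 0 + 1 + 1 + 1 + 1 + 1 + 0 = 6 ≡ 0 (mod 2).
  s_4 = 1 + 0 + 1 + 1 + 0 + 1 + 0 + 0 = 4 ≡ 0 (mod 2).
s = (1, 1, 0, 0)^T — this equals column 12 of H (binary 1100), so error is at position 12.
Correct: flip bit 12 of r = 110111100110010 to get c = 110111100111010.


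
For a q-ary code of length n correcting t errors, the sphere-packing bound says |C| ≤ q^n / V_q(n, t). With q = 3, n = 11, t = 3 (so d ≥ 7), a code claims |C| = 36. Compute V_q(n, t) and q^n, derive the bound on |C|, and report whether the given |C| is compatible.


V_q(n, t) = 1563, q^n = 177147, Hamming bound = 113, |C| = 36 ≤ bound (satisfied).

Step 1: Compute V_q(n, t) = Σ_{j=0}^3 C(n, j) (q−1)^j.
  j = 0: C(11,0)·(2)^0 = 1·1 = 1.
  j = 1: C(11,1)·(2)^1 = 11·2 = 22.
  j = 2: C(11,2)·(2)^2 = 55·4 = 220.
  j = 3: C(11,3)·(2)^3 = 165·8 = 1320.
  V_q(n, t) = 1 + 22 + 220 + 1320 = 1563.
Step 2: q^n = 3^11 = 177147.
Step 3: Hamming bound ⌊q^n / V_q(n,t)⌋ = ⌊177147/1563⌋ = 113.
Step 4: Compare |C| = 36 to 113: satisfied.
The claimed |C| lies below the Hamming bound.


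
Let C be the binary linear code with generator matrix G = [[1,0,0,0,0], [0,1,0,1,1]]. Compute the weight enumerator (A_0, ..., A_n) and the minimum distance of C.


Weight distribution: A_0 = 1, A_1 = 1, A_3 = 1, A_4 = 1. Minimum distance d = 1.

Enumerate all 2^2 = 4 messages m ∈ F_2^2.
For each, compute codeword c = mG in F_2^5, then tally its weight.
  m = 00 → c = 00000, weight = 0.
  m = 10 → c = 10000, weight = 1.
  m = 01 → c = 01011, weight = 3.
  m = 11 → c = 11011, weight = 4.
Tally weights:
  weight 0: 1 codewords.
  weight 1: 1 codewords.
  weight 3: 1 codewords.
  weight 4: 1 codewords.
Minimum distance d = smallest w > 0 with A_w > 0 = 1.
Sanity: Σ A_w = 4 = 2^2 = 4 ✓.


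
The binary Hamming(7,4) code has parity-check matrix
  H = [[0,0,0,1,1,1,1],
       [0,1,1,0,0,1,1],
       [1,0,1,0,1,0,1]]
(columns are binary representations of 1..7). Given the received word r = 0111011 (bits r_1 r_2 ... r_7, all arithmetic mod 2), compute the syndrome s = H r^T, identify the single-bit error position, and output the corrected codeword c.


s = (1, 0, 0)^T, error position = 4, corrected codeword c = 0110011

Compute s = H r^T mod 2 one row at a time:
  s_1 = 1 + 0 + 1 + 1 = 3 ≡ 1 (mod 2).
  s_2 = 1 + 1 + 1 + 1 = 4 ≡ 0 (mod 2).
  s_3 = 0 + 1 + 0 + 1 = 2 ≡ 0 (mod 2).
s = (1, 0, 0)^T — this equals column 4 of H (binary 100), so error is at position 4.
Correct: flip bit 4 of r = 0111011 to get c = 0110011.


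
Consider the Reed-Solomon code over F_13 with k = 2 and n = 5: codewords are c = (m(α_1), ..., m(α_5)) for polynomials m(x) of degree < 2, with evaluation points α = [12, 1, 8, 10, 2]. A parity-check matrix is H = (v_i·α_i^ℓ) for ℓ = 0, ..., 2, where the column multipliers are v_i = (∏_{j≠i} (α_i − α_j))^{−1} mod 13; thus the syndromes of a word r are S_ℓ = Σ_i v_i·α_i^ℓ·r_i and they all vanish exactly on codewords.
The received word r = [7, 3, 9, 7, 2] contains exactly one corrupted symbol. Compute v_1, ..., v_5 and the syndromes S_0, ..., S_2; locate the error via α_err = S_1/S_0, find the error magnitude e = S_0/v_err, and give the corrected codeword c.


S = (6, 7, 6), error at position 1, error magnitude e = 2, c = [5, 3, 9, 7, 2].

Step 1: column multipliers v_i = (∏_{j≠i}(α_i − α_j))^{−1} mod 13.
  i = 1 (α = 12): (12−1)(12−8)(12−10)(12−2) = 11·4·2·10 = 880 ≡ 9, so v_1 = 9^{−1} = 3 (mod 13).
  i = 2 (α = 1): (1−12)(1−8)(1−10)(1−2) = (−11)·(−7)·(−9)·(−1) = 693 ≡ 4, so v_2 = 4^{−1} = 10 (mod 13).
  i = 3 (α = 8): (8−12)(8−1)(8−10)(8−2) = (−4)·7·(−2)·6 = 336 ≡ 11, so v_3 = 11^{−1} = 6 (mod 13).
  i = 4 (α = 10): (10−12)(10−1)(10−8)(10−2) = (−2)·9·2·8 = −288 ≡ 11, so v_4 = 11^{−1} = 6 (mod 13).
  i = 5 (α = 2): (2−12)(2−1)(2−8)(2−10) = (−10)·1·(−6)·(−8) = −480 ≡ 1, so v_5 = 1^{−1} = 1 (mod 13).
  v = [3, 10, 6, 6, 1].
Step 2: syndromes of r = [7, 3, 9, 7, 2] (all sums mod 13).
  S_0 = Σ v_i r_i = 3·7 + 10·3 + 6·9 + 6·7 + 1·2 = 149 ≡ 6.
  S_1 = Σ v_i α_i r_i = 3·12·7 + 10·1·3 + 6·8·9 + 6·10·7 + 1·2·2 = 1138 ≡ 7.
  α_i^2 mod 13 = [1, 1, 12, 9, 4].
  S_2 = Σ v_i α_i^2 r_i = 3·1·7 + 10·1·3 + 6·12·9 + 6·9·7 + 1·4·2 = 1085 ≡ 6.
  S = (6, 7, 6) ≠ 0, so r is not a codeword (an error is present).
Step 3: locate the error. For a single error e at position i, S_ℓ = v_i·e·α_i^ℓ, so α_err = S_1/S_0.
  S_0^{−1} = 6^{−1} = 11 (mod 13), so α_err = 7·11 = 77 ≡ 12 = α_1. Error position i = 1.
  Consistency check: S_2/S_1 = 6·2 = 12 ≡ 12 = α_err ✓ (single-error assumption holds).
Step 4: error magnitude e = S_0/v_1 = S_0·∏_{j≠1}(α_1 − α_j) = 6·9 = 54 ≡ 2 (mod 13).
Step 5: correct position 1: c_1 = r_1 − e = 7 − 2 ≡ 5 (mod 13). Hence c = [5, 3, 9, 7, 2].
  Check: interpolating c through the α_i gives m(x) = 4 + 12·x (degree < 2) with m(α_i) = c_i for every i, so c is indeed a codeword.


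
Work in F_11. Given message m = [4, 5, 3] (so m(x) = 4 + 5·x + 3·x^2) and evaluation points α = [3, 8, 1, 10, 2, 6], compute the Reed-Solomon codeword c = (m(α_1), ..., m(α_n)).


c = [2, 5, 1, 2, 4, 10]

Message polynomial: m(x) = 4 + 5·x + 3·x^2 (mod 11).
For each evaluation point α_i, compute m(α_i) mod 11:
  α_1 = 3: Horner steps 3 → 3 → 2, so m(3) = 2.
  α_2 = 8: Horner steps 3 → 7 → 5, so m(8) = 5.
  α_3 = 1: Horner steps 3 → 8 → 1, so m(1) = 1.
  α_4 = 10: Horner steps 3 → 2 → 2, so m(10) = 2.
  α_5 = 2: Horner steps 3 → 0 → 4, so m(2) = 4.
  α_6 = 6: Horner steps 3 → 1 → 10, so m(6) = 10.
Codeword c = [2, 5, 1, 2, 4, 10] ∈ F_11^6.


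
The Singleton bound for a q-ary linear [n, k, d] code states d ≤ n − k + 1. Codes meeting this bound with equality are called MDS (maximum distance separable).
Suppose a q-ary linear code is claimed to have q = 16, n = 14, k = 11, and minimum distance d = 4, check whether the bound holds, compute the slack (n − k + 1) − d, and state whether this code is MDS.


Singleton RHS = n − k + 1 = 4, slack = 0, bound satisfied, MDS.

Singleton bound: d ≤ n − k + 1.
Here n = 14, k = 11, so n − k + 1 = 4.
Given d = 4, check d ≤ 4: YES.
Slack = (n − k + 1) − d = 0.
The code is MDS (slack = 0).
Description: the claimed parameters are [14, 11, 4]_16; such a code would be MDS (meets Singleton bound).


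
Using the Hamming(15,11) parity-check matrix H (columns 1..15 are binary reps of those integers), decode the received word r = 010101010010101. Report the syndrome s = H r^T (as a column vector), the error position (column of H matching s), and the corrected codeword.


s = (0, 0, 0, 1)^T, error position = 1, corrected codeword c = 110101010010101

Compute s = H r^T mod 2 one row at a time:
  s_1 = 1 + 0 + 0 + 1 + 0 + 1 + 0 + 1 = 4 ≡ 0 (mod 2).
  s_2 = 1 + 0 + 1 + 0 + 0 + 1 + 0 + 1 = 4 ≡ 0 (mod 2).
  s_3 = 1 + 0 + 1 + 0 + 0 + 1 + 0 + 1 = 4 ≡ 0 (mod 2).
  s_4 = 0 + 0 + 0 + 0 + 0 + 1 + 1 + 1 = 3 ≡ 1 (mod 2).
s = (0, 0, 0, 1)^T — this equals column 1 of H (binary 0001), so error is at position 1.
Correct: flip bit 1 of r = 010101010010101 to get c = 110101010010101.


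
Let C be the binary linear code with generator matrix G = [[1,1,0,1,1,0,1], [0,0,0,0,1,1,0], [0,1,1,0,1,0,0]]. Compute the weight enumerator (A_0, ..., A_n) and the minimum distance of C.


Weight distribution: A_0 = 1, A_2 = 1, A_3 = 2, A_4 = 1, A_5 = 2, A_6 = 1. Minimum distance d = 2.

Enumerate all 2^3 = 8 messages m ∈ F_2^3.
For each, compute codeword c = mG in F_2^7, then tally its weight.
  m = 000 → c = 0000000, weight = 0.
  m = 100 → c = 1101101, weight = 5.
  m = 010 → c = 0000110, weight = 2.
  m = 110 → c = 1101011, weight = 5.
  m = 001 → c = 0110100, weight = 3.
  m = 101 → c = 1011001, weight = 4.
  m = 011 → c = 0110010, weight = 3.
  m = 111 → c = 1011111, weight = 6.
Tally weights:
  weight 0: 1 codewords.
  weight 2: 1 codewords.
  weight 3: 2 codewords.
  weight 4: 1 codewords.
  weight 5: 2 codewords.
  weight 6: 1 codewords.
Minimum distance d = smallest w > 0 with A_w > 0 = 2.
Sanity: Σ A_w = 8 = 2^3 = 8 ✓.


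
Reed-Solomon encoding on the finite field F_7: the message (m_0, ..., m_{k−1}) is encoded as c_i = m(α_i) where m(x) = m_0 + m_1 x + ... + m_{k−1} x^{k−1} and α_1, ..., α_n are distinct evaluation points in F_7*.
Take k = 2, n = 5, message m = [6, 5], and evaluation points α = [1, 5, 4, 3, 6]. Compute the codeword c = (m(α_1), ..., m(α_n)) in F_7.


c = [4, 3, 5, 0, 1]

Message polynomial: m(x) = 6 + 5·x (mod 7).
For each evaluation point α_i, compute m(α_i) mod 7:
  α_1 = 1: Horner steps 5 → 4, so m(1) = 4.
  α_2 = 5: Horner steps 5 → 3, so m(5) = 3.
  α_3 = 4: Horner steps 5 → 5, so m(4) = 5.
  α_4 = 3: Horner steps 5 → 0, so m(3) = 0.
  α_5 = 6: Horner steps 5 → 1, so m(6) = 1.
Codeword c = [4, 3, 5, 0, 1] ∈ F_7^5.


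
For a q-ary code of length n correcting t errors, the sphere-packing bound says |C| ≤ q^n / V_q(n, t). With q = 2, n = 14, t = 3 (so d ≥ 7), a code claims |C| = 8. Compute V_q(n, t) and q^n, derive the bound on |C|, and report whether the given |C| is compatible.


V_q(n, t) = 470, q^n = 16384, Hamming bound = 34, |C| = 8 ≤ bound (satisfied).

Step 1: Compute V_q(n, t) = Σ_{j=0}^3 C(n, j) (q−1)^j.
  j = 0: C(14,0)·(1)^0 = 1·1 = 1.
  j = 1: C(14,1)·(1)^1 = 14·1 = 14.
  j = 2: C(14,2)·(1)^2 = 91·1 = 91.
  j = 3: C(14,3)·(1)^3 = 364·1 = 364.
  V_q(n, t) = 1 + 14 + 91 + 364 = 470.
Step 2: q^n = 2^14 = 16384.
Step 3: Hamming bound ⌊q^n / V_q(n,t)⌋ = ⌊16384/470⌋ = 34.
Step 4: Compare |C| = 8 to 34: satisfied.
The claimed |C| lies below the Hamming bound.


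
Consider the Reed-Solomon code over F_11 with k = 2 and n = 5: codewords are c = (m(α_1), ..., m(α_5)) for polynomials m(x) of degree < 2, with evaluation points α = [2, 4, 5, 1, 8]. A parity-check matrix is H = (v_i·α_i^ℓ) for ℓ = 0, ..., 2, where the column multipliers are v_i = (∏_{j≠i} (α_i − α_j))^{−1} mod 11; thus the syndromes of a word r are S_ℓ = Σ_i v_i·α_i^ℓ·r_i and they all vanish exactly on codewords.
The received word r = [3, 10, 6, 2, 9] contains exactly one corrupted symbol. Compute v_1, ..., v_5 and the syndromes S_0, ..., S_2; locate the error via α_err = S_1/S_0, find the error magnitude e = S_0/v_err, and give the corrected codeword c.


S = (8, 10, 7), error at position 2, error magnitude e = 5, c = [3, 5, 6, 2, 9].

Step 1: column multipliers v_i = (∏_{j≠i}(α_i − α_j))^{−1} mod 11.
  i = 1 (α = 2): (2−4)(2−5)(2−1)(2−8) = (−2)·(−3)·1·(−6) = −36 ≡ 8, so v_1 = 8^{−1} = 7 (mod 11).
  i = 2 (α = 4): (4−2)(4−5)(4−1)(4−8) = 2·(−1)·3·(−4) = 24 ≡ 2, so v_2 = 2^{−1} = 6 (mod 11).
  i = 3 (α = 5): (5−2)(5−4)(5−1)(5−8) = 3·1·4·(−3) = −36 ≡ 8, so v_3 = 8^{−1} = 7 (mod 11).
  i = 4 (α = 1): (1−2)(1−4)(1−5)(1−8) = (−1)·(−3)·(−4)·(−7) = 84 ≡ 7, so v_4 = 7^{−1} = 8 (mod 11).
  i = 5 (α = 8): (8−2)(8−4)(8−5)(8−1) = 6·4·3·7 = 504 ≡ 9, so v_5 = 9^{−1} = 5 (mod 11).
  v = [7, 6, 7, 8, 5].
Step 2: syndromes of r = [3, 10, 6, 2, 9] (all sums mod 11).
  S_0 = Σ v_i r_i = 7·3 + 6·10 + 7·6 + 8·2 + 5·9 = 184 ≡ 8.
  S_1 = Σ v_i α_i r_i = 7·2·3 + 6·4·10 + 7·5·6 + 8·1·2 + 5·8·9 = 868 ≡ 10.
  α_i^2 mod 11 = [4, 5, 3, 1, 9].
  S_2 = Σ v_i α_i^2 r_i = 7·4·3 + 6·5·10 + 7·3·6 + 8·1·2 + 5·9·9 = 931 ≡ 7.
  S = (8, 10, 7) ≠ 0, so r is not a codeword (an error is present).
Step 3: locate the error. For a single error e at position i, S_ℓ = v_i·e·α_i^ℓ, so α_err = S_1/S_0.
  S_0^{−1} = 8^{−1} = 7 (mod 11), so α_err = 10·7 = 70 ≡ 4 = α_2. Error position i = 2.
  Consistency check: S_2/S_1 = 7·10 = 70 ≡ 4 = α_err ✓ (single-error assumption holds).
Step 4: error magnitude e = S_0/v_2 = S_0·∏_{j≠2}(α_2 − α_j) = 8·2 = 16 ≡ 5 (mod 11).
Step 5: correct position 2: c_2 = r_2 − e = 10 − 5 ≡ 5 (mod 11). Hence c = [3, 5, 6, 2, 9].
  Check: interpolating c through the α_i gives m(x) = 1 + 1·x (degree < 2) with m(α_i) = c_i for every i, so c is indeed a codeword.


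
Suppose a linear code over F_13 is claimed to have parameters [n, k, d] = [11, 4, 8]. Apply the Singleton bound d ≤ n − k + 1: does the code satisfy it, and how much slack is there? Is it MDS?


Singleton RHS = n − k + 1 = 8, slack = 0, bound satisfied, MDS.

Singleton bound: d ≤ n − k + 1.
Here n = 11, k = 4, so n − k + 1 = 8.
Given d = 8, check d ≤ 8: YES.
Slack = (n − k + 1) − d = 0.
The code is MDS (slack = 0).
Description: the claimed parameters are [11, 4, 8]_13; such a code would be MDS (meets Singleton bound).


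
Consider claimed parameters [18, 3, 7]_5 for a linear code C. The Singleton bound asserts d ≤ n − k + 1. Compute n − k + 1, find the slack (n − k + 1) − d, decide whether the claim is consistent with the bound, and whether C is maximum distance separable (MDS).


Singleton RHS = n − k + 1 = 16, slack = 9, bound satisfied, not MDS.

Singleton bound: d ≤ n − k + 1.
Here n = 18, k = 3, so n − k + 1 = 16.
Given d = 7, check d ≤ 16: YES.
Slack = (n − k + 1) − d = 9.
The code is NOT MDS (slack = 9 > 0).
Description: the claimed parameters are [18, 3, 7]_5; such a code would be non-MDS.


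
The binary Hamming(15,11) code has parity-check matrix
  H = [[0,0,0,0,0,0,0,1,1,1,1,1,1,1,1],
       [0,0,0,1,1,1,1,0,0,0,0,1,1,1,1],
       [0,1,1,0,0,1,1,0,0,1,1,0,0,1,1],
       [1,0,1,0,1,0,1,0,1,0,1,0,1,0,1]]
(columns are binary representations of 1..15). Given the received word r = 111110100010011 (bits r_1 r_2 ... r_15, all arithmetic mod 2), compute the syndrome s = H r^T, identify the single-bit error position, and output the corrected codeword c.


s = (1, 1, 0, 0)^T, error position = 12, corrected codeword c = 111110100011011

Compute s = H r^T mod 2 one row at a time:
  s_1 = 0 + 0 + 0 + 1 + 0 + 0 + 1 + 1 = 3 ≡ 1 (mod 2).
  s_2 = 1 + 1 + 0 + 1 + 0 + 0 + 1 + 1 = 5 ≡ 1 (mod 2).
  s_3 = 1 + 1 + 0 + 1 + 0 + 1 + 1 + 1 = 6 ≡ 0 (mod 2).
  s_4 = 1 + 1 + 1 + 1 + 0 + 1 + 0 + 1 = 6 ≡ 0 (mod 2).
s = (1, 1, 0, 0)^T — this equals column 12 of H (binary 1100), so error is at position 12.
Correct: flip bit 12 of r = 111110100010011 to get c = 111110100011011.


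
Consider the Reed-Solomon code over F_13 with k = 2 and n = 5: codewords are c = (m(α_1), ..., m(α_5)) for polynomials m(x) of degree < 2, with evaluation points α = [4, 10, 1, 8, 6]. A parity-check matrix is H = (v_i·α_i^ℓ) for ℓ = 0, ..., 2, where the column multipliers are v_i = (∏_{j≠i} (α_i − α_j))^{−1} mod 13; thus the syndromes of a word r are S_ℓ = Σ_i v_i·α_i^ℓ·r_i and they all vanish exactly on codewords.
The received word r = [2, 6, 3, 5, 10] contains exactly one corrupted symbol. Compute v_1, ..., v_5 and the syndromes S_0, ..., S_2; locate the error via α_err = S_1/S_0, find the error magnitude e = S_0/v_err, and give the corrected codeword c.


S = (2, 7, 5), error at position 2, error magnitude e = 6, c = [2, 0, 3, 5, 10].

Step 1: column multipliers v_i = (∏_{j≠i}(α_i − α_j))^{−1} mod 13.
  i = 1 (α = 4): (4−10)(4−1)(4−8)(4−6) = (−6)·3·(−4)·(−2) = −144 ≡ 12, so v_1 = 12^{−1} = 12 (mod 13).
  i = 2 (α = 10): (10−4)(10−1)(10−8)(10−6) = 6·9·2·4 = 432 ≡ 3, so v_2 = 3^{−1} = 9 (mod 13).
  i = 3 (α = 1): (1−4)(1−10)(1−8)(1−6) = (−3)·(−9)·(−7)·(−5) = 945 ≡ 9, so v_3 = 9^{−1} = 3 (mod 13).
  i = 4 (α = 8): (8−4)(8−10)(8−1)(8−6) = 4·(−2)·7·2 = −112 ≡ 5, so v_4 = 5^{−1} = 8 (mod 13).
  i = 5 (α = 6): (6−4)(6−10)(6−1)(6−8) = 2·(−4)·5·(−2) = 80 ≡ 2, so v_5 = 2^{−1} = 7 (mod 13).
  v = [12, 9, 3, 8, 7].
Step 2: syndromes of r = [2, 6, 3, 5, 10] (all sums mod 13).
  S_0 = Σ v_i r_i = 12·2 + 9·6 + 3·3 + 8·5 + 7·10 = 197 ≡ 2.
  S_1 = Σ v_i α_i r_i = 12·4·2 + 9·10·6 + 3·1·3 + 8·8·5 + 7·6·10 = 1385 ≡ 7.
  α_i^2 mod 13 = [3, 9, 1, 12, 10].
  S_2 = Σ v_i α_i^2 r_i = 12·3·2 + 9·9·6 + 3·1·3 + 8·12·5 + 7·10·10 = 1747 ≡ 5.
  S = (2, 7, 5) ≠ 0, so r is not a codeword (an error is present).
Step 3: locate the error. For a single error e at position i, S_ℓ = v_i·e·α_i^ℓ, so α_err = S_1/S_0.
  S_0^{−1} = 2^{−1} = 7 (mod 13), so α_err = 7·7 = 49 ≡ 10 = α_2. Error position i = 2.
  Consistency check: S_2/S_1 = 5·2 = 10 ≡ 10 = α_err ✓ (single-error assumption holds).
Step 4: error magnitude e = S_0/v_2 = S_0·∏_{j≠2}(α_2 − α_j) = 2·3 = 6 ≡ 6 (mod 13).
Step 5: correct position 2: c_2 = r_2 − e = 6 − 6 ≡ 0 (mod 13). Hence c = [2, 0, 3, 5, 10].
  Check: interpolating c through the α_i gives m(x) = 12 + 4·x (degree < 2) with m(α_i) = c_i for every i, so c is indeed a codeword.
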